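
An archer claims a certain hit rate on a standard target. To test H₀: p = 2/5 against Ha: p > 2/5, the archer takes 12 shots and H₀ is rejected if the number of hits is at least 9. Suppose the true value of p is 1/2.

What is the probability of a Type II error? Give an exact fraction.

3797/4096

A Type II error is failing to reject when Ha holds: with p = 1/2, β = P(K ≤ 8).
Summing C(12,j)·(1/2)^j·(1/2)^{12-j} for j = 0..8 gives 3797/4096.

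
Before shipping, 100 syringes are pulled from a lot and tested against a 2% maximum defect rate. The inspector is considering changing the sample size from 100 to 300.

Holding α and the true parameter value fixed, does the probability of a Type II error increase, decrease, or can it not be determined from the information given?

Increasing n separates the H₀ and Ha sampling distributions, so under Ha fewer outcomes land in the acceptance region.

It decreases.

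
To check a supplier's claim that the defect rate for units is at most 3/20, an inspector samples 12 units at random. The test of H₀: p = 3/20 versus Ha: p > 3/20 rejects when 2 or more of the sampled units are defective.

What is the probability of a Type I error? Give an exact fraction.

2279589495695451/4096000000000000

The significance level is the probability, assuming p = 3/20, of seeing 2 or more defectives in 12 draws.
α = 1 − P(X ≤ 1) = 1 − 1816410504304549/4096000000000000 = 2279589495695451/4096000000000000.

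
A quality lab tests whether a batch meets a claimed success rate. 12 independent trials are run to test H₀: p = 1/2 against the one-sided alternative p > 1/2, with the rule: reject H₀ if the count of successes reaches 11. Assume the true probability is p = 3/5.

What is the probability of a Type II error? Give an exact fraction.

239357656/244140625

A Type II error is failing to reject when Ha holds: with p = 3/5, β = P(S ≤ 10).
Equivalently, β = 1 − P(S ≥ 11) = 239357656/244140625.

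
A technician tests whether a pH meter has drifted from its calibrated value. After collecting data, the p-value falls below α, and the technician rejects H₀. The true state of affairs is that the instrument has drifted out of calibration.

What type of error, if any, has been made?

No error — this is a correct decision.

The conventional null hypothesis here is that the instrument is correctly calibrated.
The test rejected a false H₀ — the decision matches the true state.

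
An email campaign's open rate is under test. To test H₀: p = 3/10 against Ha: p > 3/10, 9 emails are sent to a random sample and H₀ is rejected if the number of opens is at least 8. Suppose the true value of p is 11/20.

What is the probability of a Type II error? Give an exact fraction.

123069745737/128000000000

Under the alternative p = 11/20, K ~ Binomial(9, 11/20); β is the probability the test does not reject, P(K < 8).
Equivalently, β = 1 − P(K ≥ 8) = 123069745737/128000000000.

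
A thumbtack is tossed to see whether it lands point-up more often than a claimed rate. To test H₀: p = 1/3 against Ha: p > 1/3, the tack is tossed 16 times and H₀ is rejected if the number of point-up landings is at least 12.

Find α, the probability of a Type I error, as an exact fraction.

11371/14348907

Under H₀, K ~ Binomial(16, 1/3), and α = P(K ≥ 12).
Summing C(16,j)(1/3)^j(2/3)^{16−j} for j = 12,…,16 gives 11371/14348907.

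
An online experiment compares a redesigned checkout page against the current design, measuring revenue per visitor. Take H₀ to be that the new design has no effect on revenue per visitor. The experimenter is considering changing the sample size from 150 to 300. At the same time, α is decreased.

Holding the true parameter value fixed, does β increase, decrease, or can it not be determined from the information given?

Cannot be determined from the information given.

The first change alone would make β decrease; the second alone would make β increase. Which effect dominates depends on the magnitudes, which are not given.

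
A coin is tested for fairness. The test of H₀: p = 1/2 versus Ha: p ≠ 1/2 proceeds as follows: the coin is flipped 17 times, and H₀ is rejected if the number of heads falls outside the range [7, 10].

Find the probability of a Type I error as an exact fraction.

Under H₀, X ~ Binomial(17, 1/2); α is the probability of landing in either tail, P(X ≤ 6) + P(X ≥ 11).
The two tails are symmetric, so α = 2·(1 + 17 + 136 + 680 + 2380 + 6188 + 12376)/2^17 = 43556/131072 = 10889/32768.

10889/32768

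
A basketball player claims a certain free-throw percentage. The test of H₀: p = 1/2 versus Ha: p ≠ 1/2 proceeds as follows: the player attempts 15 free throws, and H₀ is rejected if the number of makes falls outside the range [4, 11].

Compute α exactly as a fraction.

9/256

Under H₀, S ~ Binomial(15, 1/2); α is the probability of landing in either tail, P(S ≤ 3) + P(S ≥ 12).
The two tails are symmetric, so α = 2·(1 + 15 + 105 + 455)/2^15 = 1152/32768 = 9/256.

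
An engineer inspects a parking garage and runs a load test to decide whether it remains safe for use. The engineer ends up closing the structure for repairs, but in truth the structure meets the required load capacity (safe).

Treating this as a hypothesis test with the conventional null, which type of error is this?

The null hypothesis here is that the structure meets the required load capacity (safe).
'Closing the structure for repairs' corresponds to rejecting H₀.
H₀ was rejected but H₀ is true — a Type I error (false positive).

Type I error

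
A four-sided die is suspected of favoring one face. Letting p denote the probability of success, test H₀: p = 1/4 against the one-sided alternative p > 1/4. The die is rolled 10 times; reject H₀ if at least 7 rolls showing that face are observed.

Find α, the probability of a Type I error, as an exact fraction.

919/262144

The Type I error probability is α = P(K ≥ 7) computed under H₀, where K ~ Binomial(10, 1/4).
P(K ≥ 7) = Σ_{j=7}^{10} C(10,j)·(1/4)^j·(3/4)^{10-j} = 919/262144.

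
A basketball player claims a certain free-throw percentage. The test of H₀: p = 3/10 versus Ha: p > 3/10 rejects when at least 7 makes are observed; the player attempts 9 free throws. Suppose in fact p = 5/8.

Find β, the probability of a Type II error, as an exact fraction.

24101307/33554432

Under the alternative p = 5/8, K ~ Binomial(9, 5/8); β is the probability the test does not reject, P(K < 7).
Adding the binomial probabilities P(K=0)+…+P(K=6) at p = 5/8 gives 24101307/33554432.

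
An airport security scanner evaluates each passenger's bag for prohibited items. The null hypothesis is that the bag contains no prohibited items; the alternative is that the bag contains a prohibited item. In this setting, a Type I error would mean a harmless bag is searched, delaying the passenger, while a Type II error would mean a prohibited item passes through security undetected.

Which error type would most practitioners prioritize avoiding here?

Type II error

The Type II consequence (a prohibited item passes through security undetected) is more severe than the Type I consequence (a harmless bag is searched, delaying the passenger).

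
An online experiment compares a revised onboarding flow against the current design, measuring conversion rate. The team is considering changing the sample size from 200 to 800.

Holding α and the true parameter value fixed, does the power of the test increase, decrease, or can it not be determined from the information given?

It increases.

Increasing n separates the H₀ and Ha sampling distributions, so under Ha fewer outcomes land in the acceptance region.
Since power = 1 − β and β decreases, power increases.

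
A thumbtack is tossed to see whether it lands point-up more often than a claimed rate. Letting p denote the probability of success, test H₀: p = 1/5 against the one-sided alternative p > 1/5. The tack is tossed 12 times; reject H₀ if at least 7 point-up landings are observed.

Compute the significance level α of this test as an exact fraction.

952913/244140625

Under H₀, S ~ Binomial(12, 1/5), and α = P(S ≥ 7).
Adding the binomial terms for j = 7 through 12 with p = 1/5 yields 952913/244140625.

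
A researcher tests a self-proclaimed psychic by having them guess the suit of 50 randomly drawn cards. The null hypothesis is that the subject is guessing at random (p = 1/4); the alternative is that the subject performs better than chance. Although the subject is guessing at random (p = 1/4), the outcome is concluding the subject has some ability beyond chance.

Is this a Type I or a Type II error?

Type I error

'Concluding the subject has some ability beyond chance' corresponds to rejecting H₀.
H₀ was rejected but H₀ is true — a Type I error (false positive).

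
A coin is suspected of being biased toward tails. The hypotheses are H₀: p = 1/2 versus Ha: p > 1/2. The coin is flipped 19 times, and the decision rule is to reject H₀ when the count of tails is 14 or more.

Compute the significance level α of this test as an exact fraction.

The Type I error probability is α = P(X ≥ 14) computed under H₀, where X ~ Binomial(19, 1/2).
Summing the upper tail: (11628 + 3876 + 969 + 171 + 19 + 1) / 2^19 = 16664/524288 = 2083/65536.

2083/65536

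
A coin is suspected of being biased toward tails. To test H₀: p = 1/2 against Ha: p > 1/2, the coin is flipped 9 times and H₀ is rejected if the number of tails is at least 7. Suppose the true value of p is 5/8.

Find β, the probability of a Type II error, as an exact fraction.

24101307/33554432

Under the alternative p = 5/8, S ~ Binomial(9, 5/8); β is the probability the test does not reject, P(S < 7).
Adding the binomial probabilities P(S=0)+…+P(S=6) at p = 5/8 gives 24101307/33554432.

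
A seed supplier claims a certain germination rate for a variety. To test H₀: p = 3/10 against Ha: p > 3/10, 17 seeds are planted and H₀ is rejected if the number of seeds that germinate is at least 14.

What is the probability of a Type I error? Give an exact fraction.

Under H₀, K ~ Binomial(17, 3/10), and α = P(K ≥ 14).
P(K ≥ 14) = Σ_{j=14}^{17} C(17,j)·(3/10)^j·(7/10)^{17-j} = 121645250577/10000000000000000.

121645250577/10000000000000000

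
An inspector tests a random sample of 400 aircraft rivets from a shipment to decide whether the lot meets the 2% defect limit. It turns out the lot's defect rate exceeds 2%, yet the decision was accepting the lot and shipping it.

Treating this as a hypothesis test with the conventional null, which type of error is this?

Type II error

The null hypothesis here is that the lot's defect rate is 2% (within specification).
'Accepting the lot and shipping it' corresponds to failing to reject H₀.
H₀ was not rejected but H₀ is false — a Type II error (false negative).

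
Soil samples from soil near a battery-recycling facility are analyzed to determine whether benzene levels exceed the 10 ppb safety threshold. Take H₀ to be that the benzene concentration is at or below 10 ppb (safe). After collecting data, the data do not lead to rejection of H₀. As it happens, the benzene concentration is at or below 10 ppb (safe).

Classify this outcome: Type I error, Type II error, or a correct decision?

Neither — the decision is correct.

The test retained a true H₀ — the decision matches the true state.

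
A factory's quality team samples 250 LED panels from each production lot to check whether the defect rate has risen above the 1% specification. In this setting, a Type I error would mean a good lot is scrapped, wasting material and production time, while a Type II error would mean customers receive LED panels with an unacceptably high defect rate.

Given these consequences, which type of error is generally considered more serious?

The Type II consequence (customers receive LED panels with an unacceptably high defect rate) is more severe than the Type I consequence (a good lot is scrapped, wasting material and production time).

Type II error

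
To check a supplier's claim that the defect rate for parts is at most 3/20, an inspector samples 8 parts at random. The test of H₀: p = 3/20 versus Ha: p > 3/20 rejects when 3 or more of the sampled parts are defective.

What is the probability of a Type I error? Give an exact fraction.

The significance level is the probability, assuming p = 3/20, of seeing 3 or more defectives in 8 draws.
Computing the lower-tail complement: 1 − 22906552981/25600000000 = 2693447019/25600000000.

2693447019/25600000000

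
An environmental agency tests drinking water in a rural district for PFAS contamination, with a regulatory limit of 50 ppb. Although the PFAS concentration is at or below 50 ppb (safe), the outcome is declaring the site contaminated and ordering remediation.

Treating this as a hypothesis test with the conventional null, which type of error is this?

The null hypothesis here is that the PFAS concentration is at or below 50 ppb (safe).
'Declaring the site contaminated and ordering remediation' corresponds to rejecting H₀.
H₀ was rejected but H₀ is true — a Type I error (false positive).

Type I error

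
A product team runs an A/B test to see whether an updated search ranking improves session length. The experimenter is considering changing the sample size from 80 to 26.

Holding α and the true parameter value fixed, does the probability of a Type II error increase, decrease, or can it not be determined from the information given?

With less data the test statistic is noisier; under Ha, more outcomes land inside the acceptance region.

It increases.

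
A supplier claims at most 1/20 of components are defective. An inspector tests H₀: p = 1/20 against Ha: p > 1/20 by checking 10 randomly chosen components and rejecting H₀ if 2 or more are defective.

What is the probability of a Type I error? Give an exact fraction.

882056764409/10240000000000

Under H₀, X ~ Binomial(10, 1/20); the Type I error rate is P(X ≥ 2).
α = 1 − P(X ≤ 1) = 1 − 9357943235591/10240000000000 = 882056764409/10240000000000.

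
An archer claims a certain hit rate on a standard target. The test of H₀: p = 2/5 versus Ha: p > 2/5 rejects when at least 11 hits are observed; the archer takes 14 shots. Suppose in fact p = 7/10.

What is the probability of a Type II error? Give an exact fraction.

32241628521117/50000000000000

β = P(fail to reject H₀ | Ha true) = P(S ≤ 10 | p = 7/10), S ~ Binomial(14, 7/10).
Equivalently, β = 1 − P(S ≥ 11) = 32241628521117/50000000000000.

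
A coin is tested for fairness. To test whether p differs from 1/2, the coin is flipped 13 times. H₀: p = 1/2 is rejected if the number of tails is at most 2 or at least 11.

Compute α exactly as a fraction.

The significance level is the null-hypothesis probability of the rejection region {≤2} ∪ {≥11}.
The two tails are symmetric, so α = 2·(1 + 13 + 78)/2^13 = 184/8192 = 23/1024.

23/1024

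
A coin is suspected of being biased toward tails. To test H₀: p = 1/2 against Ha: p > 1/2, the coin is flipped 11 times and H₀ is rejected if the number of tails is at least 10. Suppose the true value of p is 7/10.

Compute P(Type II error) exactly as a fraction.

β = P(fail to reject H₀ | Ha true) = P(X ≤ 9 | p = 7/10), X ~ Binomial(11, 7/10).
Summing C(11,j)·(7/10)^j·(3/10)^{11-j} for j = 0..9 gives 2217524751/2500000000.

2217524751/2500000000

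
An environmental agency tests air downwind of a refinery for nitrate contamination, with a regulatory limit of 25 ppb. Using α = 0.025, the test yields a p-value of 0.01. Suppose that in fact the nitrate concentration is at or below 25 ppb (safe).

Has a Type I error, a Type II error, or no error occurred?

Type I error

The conventional null hypothesis is that the nitrate concentration is at or below 25 ppb (safe).
Since p = 0.01 < α = 0.025, H₀ is rejected.
H₀ is true (actually the nitrate concentration is at or below 25 ppb (safe)).
Rejecting a true H₀ is a Type I error.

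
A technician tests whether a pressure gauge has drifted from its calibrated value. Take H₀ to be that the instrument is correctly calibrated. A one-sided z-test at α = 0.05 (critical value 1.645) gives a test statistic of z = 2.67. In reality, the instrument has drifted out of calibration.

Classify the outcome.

Since z = 2.67 > z* = 1.645, H₀ is rejected.
H₀ is false (actually the instrument has drifted out of calibration).
The decision matches the true state — no error.

Neither — the decision is correct.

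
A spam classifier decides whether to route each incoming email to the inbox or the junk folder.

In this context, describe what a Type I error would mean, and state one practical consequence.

With the conventional null hypothesis that the message is legitimate (not spam):
A Type I error is rejecting H₀ when H₀ is true.
Here that means sending the message to the spam folder when actually the message is legitimate (not spam).

A Type I error would mean concluding that the message is spam when in fact the message is legitimate (not spam). Consequence: a legitimate email — possibly an important one — is hidden in the spam folder.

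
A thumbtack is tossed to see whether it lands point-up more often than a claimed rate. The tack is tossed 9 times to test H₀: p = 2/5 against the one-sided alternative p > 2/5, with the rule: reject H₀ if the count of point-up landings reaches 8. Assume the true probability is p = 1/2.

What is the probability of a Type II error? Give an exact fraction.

251/256

β = P(fail to reject H₀ | Ha true) = P(S ≤ 7 | p = 1/2), S ~ Binomial(9, 1/2).
Adding the binomial probabilities P(S=0)+…+P(S=7) at p = 1/2 gives 251/256.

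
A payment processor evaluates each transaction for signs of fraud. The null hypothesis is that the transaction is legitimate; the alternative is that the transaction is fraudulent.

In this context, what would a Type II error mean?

A Type II error would mean concluding that the transaction is legitimate (or at least failing to establish that the transaction is fraudulent) when in fact the transaction is fraudulent.

A Type II error is failing to reject H₀ when H₀ is false.
Here that means approving the transaction when actually the transaction is fraudulent.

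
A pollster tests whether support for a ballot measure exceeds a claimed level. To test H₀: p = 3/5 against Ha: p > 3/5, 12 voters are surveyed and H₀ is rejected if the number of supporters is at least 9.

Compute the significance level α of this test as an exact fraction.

α = P(reject H₀ | H₀ true) = P(K ≥ 9 | p = 3/5), with K ~ Binomial(12, 3/5).
Adding the binomial terms for j = 9 through 12 with p = 3/5 yields 11002797/48828125.

11002797/48828125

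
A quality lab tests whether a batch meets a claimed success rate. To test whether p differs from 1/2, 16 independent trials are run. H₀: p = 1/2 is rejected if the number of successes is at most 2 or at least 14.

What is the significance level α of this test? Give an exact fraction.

137/32768

The significance level is the null-hypothesis probability of the rejection region {≤2} ∪ {≥14}.
The two tails are symmetric, so α = 2·(1 + 16 + 120)/2^16 = 274/65536 = 137/32768.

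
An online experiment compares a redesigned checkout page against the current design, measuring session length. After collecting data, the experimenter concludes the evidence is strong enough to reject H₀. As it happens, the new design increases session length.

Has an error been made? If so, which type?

The conventional null hypothesis here is that the new design has no effect on session length.
The test rejected a false H₀ — the decision matches the true state.

No error (correct decision).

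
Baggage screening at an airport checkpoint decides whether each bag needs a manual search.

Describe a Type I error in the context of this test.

A Type I error would mean concluding that the bag contains a prohibited item when in fact the bag contains no prohibited items.

With the conventional null hypothesis that the bag contains no prohibited items:
A Type I error is rejecting H₀ when H₀ is true.
Here that means flagging the bag for a manual search when actually the bag contains no prohibited items.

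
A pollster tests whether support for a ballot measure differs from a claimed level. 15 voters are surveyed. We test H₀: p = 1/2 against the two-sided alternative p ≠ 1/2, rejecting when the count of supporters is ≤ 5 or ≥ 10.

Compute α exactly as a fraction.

309/1024

The significance level is the null-hypothesis probability of the rejection region {≤5} ∪ {≥10}.
The two tails are symmetric, so α = 2·(1 + 15 + 105 + 455 + 1365 + 3003)/2^15 = 9888/32768 = 309/1024.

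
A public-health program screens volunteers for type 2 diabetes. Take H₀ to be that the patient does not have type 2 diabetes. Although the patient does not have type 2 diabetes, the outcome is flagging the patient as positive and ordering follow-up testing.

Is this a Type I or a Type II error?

'Flagging the patient as positive and ordering follow-up testing' corresponds to rejecting H₀.
H₀ was rejected but H₀ is true — a Type I error (false positive).

Type I error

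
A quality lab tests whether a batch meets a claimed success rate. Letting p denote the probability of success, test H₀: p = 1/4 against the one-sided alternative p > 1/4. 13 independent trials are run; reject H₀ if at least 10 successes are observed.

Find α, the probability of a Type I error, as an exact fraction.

Under H₀, S ~ Binomial(13, 1/4), and α = P(S ≥ 10).
Adding the binomial terms for j = 10 through 13 with p = 1/4 yields 529/4194304.

529/4194304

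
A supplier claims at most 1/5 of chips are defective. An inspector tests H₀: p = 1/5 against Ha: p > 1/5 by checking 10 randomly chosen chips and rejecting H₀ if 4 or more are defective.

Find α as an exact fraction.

1180409/9765625

The significance level is the probability, assuming p = 1/5, of seeing 4 or more defectives in 10 draws.
Via the complement, α = 1 − Σ_{j=0}^{3} C(10,j)(1/5)^j(4/5)^{10-j} = 1180409/9765625.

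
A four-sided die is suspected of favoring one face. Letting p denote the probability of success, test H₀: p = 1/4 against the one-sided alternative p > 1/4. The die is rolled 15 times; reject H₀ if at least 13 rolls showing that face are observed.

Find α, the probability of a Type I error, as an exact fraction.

991/1073741824

α = P(reject H₀ | H₀ true) = P(Y ≥ 13 | p = 1/4), with Y ~ Binomial(15, 1/4).
P(Y ≥ 13) = Σ_{j=13}^{15} C(15,j)·(1/4)^j·(3/4)^{15-j} = 991/1073741824.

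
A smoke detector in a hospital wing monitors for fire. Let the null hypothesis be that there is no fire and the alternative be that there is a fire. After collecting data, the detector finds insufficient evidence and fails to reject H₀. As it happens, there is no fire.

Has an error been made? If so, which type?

No error (correct decision).

The test retained a true H₀ — the decision matches the true state.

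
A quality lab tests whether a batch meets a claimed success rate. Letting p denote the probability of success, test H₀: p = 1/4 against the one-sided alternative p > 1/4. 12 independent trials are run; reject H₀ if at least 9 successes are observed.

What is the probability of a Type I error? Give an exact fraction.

6571/16777216

α = P(reject H₀ | H₀ true) = P(X ≥ 9 | p = 1/4), with X ~ Binomial(12, 1/4).
Summing C(12,j)(1/4)^j(3/4)^{12−j} for j = 9,…,12 gives 6571/16777216.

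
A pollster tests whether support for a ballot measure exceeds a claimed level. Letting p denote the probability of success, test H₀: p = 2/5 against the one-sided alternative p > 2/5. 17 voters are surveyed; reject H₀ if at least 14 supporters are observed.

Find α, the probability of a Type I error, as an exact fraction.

α = P(reject H₀ | H₀ true) = P(S ≥ 14 | p = 2/5), with S ~ Binomial(17, 2/5).
Summing C(17,j)(2/5)^j(3/5)^{17−j} for j = 14,…,17 gives 68878336/152587890625.

68878336/152587890625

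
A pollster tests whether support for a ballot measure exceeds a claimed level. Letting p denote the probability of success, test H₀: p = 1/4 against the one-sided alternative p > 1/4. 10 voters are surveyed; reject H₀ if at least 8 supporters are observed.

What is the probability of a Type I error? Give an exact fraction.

α = P(reject H₀ | H₀ true) = P(S ≥ 8 | p = 1/4), with S ~ Binomial(10, 1/4).
Adding the binomial terms for j = 8 through 10 with p = 1/4 yields 109/262144.

109/262144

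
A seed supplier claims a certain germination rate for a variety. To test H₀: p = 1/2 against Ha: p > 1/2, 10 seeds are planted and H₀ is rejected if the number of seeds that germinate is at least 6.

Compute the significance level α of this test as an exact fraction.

α = P(reject H₀ | H₀ true) = P(Y ≥ 6 | p = 1/2), with Y ~ Binomial(10, 1/2).
That's C(10,6) + C(10,7) + C(10,8) + C(10,9) + C(10,10) over 2^10, i.e. (210 + 120 + 45 + 10 + 1)/1024 = 386/1024 = 193/512.

193/512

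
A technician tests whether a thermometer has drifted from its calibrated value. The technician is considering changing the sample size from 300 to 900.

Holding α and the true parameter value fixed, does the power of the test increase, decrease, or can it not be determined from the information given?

A larger sample reduces the standard error, pulling the sampling distribution under Ha further from the non-rejection region.
Since power = 1 − β and β decreases, power increases.

It increases.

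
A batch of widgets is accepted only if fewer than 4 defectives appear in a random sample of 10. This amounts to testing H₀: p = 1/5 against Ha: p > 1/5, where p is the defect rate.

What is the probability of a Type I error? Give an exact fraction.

1180409/9765625

Under H₀, Y ~ Binomial(10, 1/5); the Type I error rate is P(Y ≥ 4).
α = 1 − P(Y ≤ 3) = 1 − 8585216/9765625 = 1180409/9765625.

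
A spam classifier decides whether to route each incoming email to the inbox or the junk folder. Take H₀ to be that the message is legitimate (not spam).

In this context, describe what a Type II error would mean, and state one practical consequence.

A Type II error is failing to reject H₀ when H₀ is false.
Here that means delivering the message to the inbox when actually the message is spam.

A Type II error would mean concluding that the message is legitimate (not spam) (or at least failing to establish that the message is spam) when in fact the message is spam. Consequence: spam reaches the user's inbox.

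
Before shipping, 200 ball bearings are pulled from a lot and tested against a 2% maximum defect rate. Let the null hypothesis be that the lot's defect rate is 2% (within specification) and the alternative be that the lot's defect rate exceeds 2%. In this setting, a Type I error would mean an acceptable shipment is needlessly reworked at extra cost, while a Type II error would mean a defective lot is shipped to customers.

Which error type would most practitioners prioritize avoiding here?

Type II error

The Type II consequence (a defective lot is shipped to customers) is more severe than the Type I consequence (an acceptable shipment is needlessly reworked at extra cost).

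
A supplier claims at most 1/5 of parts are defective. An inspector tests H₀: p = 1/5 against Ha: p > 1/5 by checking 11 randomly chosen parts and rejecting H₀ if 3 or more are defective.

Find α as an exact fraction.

Under H₀, X ~ Binomial(11, 1/5); the Type I error rate is P(X ≥ 3).
Computing the lower-tail complement: 1 − 6029312/9765625 = 3736313/9765625.

3736313/9765625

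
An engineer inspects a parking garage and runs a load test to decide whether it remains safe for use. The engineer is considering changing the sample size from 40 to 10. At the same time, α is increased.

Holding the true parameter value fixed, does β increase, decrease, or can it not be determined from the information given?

Cannot be determined from the information given.

The first change alone would make β increase; the second alone would make β decrease. Which effect dominates depends on the magnitudes, which are not given.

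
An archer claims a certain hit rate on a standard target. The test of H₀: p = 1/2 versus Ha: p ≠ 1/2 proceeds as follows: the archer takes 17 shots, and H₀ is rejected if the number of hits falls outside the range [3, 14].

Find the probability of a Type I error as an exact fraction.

77/32768

The significance level is the null-hypothesis probability of the rejection region {≤2} ∪ {≥15}.
The two tails are symmetric, so α = 2·(1 + 17 + 136)/2^17 = 308/131072 = 77/32768.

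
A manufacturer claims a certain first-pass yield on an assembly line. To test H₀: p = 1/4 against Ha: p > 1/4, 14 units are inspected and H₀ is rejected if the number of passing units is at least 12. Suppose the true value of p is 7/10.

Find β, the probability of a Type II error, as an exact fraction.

Under the alternative p = 7/10, S ~ Binomial(14, 7/10); β is the probability the test does not reject, P(S < 12).
Adding the binomial probabilities P(S=0)+…+P(S=11) at p = 7/10 gives 41958212136219/50000000000000.

41958212136219/50000000000000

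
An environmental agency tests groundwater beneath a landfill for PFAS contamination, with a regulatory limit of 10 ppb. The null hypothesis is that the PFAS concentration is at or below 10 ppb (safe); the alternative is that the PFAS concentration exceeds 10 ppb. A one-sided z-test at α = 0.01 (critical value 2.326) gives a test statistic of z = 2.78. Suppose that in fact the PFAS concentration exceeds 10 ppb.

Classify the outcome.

Neither — the decision is correct.

Since z = 2.78 > z* = 2.326, H₀ is rejected.
H₀ is false (actually the PFAS concentration exceeds 10 ppb).
The decision matches the true state — no error.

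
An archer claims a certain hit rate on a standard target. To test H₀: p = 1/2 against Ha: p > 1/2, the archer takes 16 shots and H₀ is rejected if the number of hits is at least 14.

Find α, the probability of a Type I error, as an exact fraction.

137/65536

The Type I error probability is α = P(K ≥ 14) computed under H₀, where K ~ Binomial(16, 1/2).
Summing the upper tail: (120 + 16 + 1) / 2^16 = 137/65536.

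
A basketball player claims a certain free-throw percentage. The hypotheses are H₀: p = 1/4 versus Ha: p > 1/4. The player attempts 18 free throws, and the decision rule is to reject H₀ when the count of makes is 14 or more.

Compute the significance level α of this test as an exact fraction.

Under H₀, X ~ Binomial(18, 1/4), and α = P(X ≥ 14).
Adding the binomial terms for j = 14 through 18 with p = 1/4 yields 67831/17179869184.

67831/17179869184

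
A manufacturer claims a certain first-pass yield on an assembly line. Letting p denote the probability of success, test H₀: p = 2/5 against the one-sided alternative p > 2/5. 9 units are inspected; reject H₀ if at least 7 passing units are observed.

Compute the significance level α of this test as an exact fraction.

48896/1953125

α = P(reject H₀ | H₀ true) = P(K ≥ 7 | p = 2/5), with K ~ Binomial(9, 2/5).
P(K ≥ 7) = Σ_{j=7}^{9} C(9,j)·(2/5)^j·(3/5)^{9-j} = 48896/1953125.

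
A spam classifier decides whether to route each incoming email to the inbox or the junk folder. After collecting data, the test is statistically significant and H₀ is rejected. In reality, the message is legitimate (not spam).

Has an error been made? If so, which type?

Type I error

The conventional null hypothesis here is that the message is legitimate (not spam).
H₀ was rejected, but H₀ is actually true.
Rejecting a true null hypothesis is a Type I error (false positive).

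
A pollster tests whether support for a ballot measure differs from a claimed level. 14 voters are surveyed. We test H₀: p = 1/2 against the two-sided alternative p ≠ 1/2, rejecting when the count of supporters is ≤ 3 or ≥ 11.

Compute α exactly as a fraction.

Under H₀, S ~ Binomial(14, 1/2); α is the probability of landing in either tail, P(S ≤ 3) + P(S ≥ 11).
Each tail has probability (1 + 14 + 91 + 364)/16384; doubling gives α = 940/16384 = 235/4096.

235/4096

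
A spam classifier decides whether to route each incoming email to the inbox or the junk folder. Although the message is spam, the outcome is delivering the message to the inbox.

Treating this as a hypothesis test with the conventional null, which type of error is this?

Type II error

The null hypothesis here is that the message is legitimate (not spam).
'Delivering the message to the inbox' corresponds to failing to reject H₀.
H₀ was not rejected but H₀ is false — a Type II error (false negative).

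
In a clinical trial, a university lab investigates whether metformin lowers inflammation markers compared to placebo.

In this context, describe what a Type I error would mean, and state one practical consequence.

A Type I error would mean concluding that the drug lowers inflammation markers when in fact the drug has no effect on inflammation markers. Consequence: patients are switched from working treatments to one that does nothing.

With the conventional null hypothesis that the drug has no effect on inflammation markers:
A Type I error is rejecting H₀ when H₀ is true.
Here that means concluding that the drug is effective when actually the drug has no effect on inflammation markers.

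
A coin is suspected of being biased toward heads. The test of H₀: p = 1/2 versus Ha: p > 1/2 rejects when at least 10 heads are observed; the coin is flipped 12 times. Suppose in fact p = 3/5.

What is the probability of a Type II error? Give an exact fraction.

44753744/48828125

β = P(fail to reject H₀ | Ha true) = P(Y ≤ 9 | p = 3/5), Y ~ Binomial(12, 3/5).
Adding the binomial probabilities P(Y=0)+…+P(Y=9) at p = 3/5 gives 44753744/48828125.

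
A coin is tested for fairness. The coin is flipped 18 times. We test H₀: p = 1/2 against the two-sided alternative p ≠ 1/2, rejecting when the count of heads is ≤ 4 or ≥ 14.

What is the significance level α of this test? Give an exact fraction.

Under H₀, S ~ Binomial(18, 1/2); α is the probability of landing in either tail, P(S ≤ 4) + P(S ≥ 14).
By symmetry, α = 2·P(S ≤ 4) = 2·(1 + 18 + 153 + 816 + 3060)/262144 = 8096/262144 = 253/8192.

253/8192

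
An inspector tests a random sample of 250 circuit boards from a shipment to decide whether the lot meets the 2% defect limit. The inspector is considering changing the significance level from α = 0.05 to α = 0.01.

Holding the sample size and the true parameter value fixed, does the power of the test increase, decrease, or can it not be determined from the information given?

It decreases.

Lowering α raises the bar for rejection; under Ha, the test now fails to reject on outcomes it previously would have rejected.
Since power = 1 − β and β increases, power decreases.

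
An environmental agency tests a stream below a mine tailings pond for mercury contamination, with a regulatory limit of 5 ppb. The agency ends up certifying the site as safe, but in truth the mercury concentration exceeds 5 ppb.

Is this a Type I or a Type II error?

The null hypothesis here is that the mercury concentration is at or below 5 ppb (safe).
'Certifying the site as safe' corresponds to failing to reject H₀.
H₀ was not rejected but H₀ is false — a Type II error (false negative).

Type II error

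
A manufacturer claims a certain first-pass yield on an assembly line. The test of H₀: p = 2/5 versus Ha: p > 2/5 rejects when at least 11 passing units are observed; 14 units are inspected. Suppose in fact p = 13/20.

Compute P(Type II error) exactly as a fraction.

638569946045404807/819200000000000000

Under the alternative p = 13/20, Y ~ Binomial(14, 13/20); β is the probability the test does not reject, P(Y < 11).
Adding the binomial probabilities P(Y=0)+…+P(Y=10) at p = 13/20 gives 638569946045404807/819200000000000000.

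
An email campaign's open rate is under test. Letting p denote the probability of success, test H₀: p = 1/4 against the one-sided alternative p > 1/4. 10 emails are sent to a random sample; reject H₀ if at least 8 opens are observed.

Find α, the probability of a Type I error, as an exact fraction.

109/262144

Under H₀, X ~ Binomial(10, 1/4), and α = P(X ≥ 8).
Adding the binomial terms for j = 8 through 10 with p = 1/4 yields 109/262144.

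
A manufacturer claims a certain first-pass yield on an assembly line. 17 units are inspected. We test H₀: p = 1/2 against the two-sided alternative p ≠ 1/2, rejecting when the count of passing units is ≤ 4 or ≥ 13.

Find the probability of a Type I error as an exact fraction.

1607/32768

Under H₀, K ~ Binomial(17, 1/2); α is the probability of landing in either tail, P(K ≤ 4) + P(K ≥ 13).
By symmetry, α = 2·P(K ≤ 4) = 2·(1 + 17 + 136 + 680 + 2380)/131072 = 6428/131072 = 1607/32768.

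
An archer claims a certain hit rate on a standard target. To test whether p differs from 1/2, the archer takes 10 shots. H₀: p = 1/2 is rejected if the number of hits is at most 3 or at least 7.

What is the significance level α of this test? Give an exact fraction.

The significance level is the null-hypothesis probability of the rejection region {≤3} ∪ {≥7}.
Each tail has probability (1 + 10 + 45 + 120)/1024; doubling gives α = 352/1024 = 11/32.

11/32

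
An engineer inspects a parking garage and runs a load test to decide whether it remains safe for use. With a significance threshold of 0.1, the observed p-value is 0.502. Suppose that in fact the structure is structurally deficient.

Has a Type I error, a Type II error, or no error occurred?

The conventional null hypothesis is that the structure meets the required load capacity (safe).
Since p = 0.502 ≥ α = 0.1, H₀ is not rejected.
H₀ is false (actually the structure is structurally deficient).
Failing to reject a false H₀ is a Type II error.

Type II error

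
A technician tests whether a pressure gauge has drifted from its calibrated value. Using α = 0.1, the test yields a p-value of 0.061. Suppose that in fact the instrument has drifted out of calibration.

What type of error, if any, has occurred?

The conventional null hypothesis is that the instrument is correctly calibrated.
Since p = 0.061 < α = 0.1, H₀ is rejected.
H₀ is false (actually the instrument has drifted out of calibration).
The decision matches the true state — no error.

No error — this is a correct decision.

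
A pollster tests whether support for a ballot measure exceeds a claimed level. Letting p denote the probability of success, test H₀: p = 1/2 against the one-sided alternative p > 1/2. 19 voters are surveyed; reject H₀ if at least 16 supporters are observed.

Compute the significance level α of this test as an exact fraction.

145/65536

α = P(reject H₀ | H₀ true) = P(Y ≥ 16 | p = 1/2), with Y ~ Binomial(19, 1/2).
Summing the upper tail: (969 + 171 + 19 + 1) / 2^19 = 1160/524288 = 145/65536.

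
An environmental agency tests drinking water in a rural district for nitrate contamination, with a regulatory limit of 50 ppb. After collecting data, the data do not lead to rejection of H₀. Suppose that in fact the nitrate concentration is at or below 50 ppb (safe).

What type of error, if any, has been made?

Neither — the decision is correct.

The conventional null hypothesis here is that the nitrate concentration is at or below 50 ppb (safe).
The test retained a true H₀ — the decision matches the true state.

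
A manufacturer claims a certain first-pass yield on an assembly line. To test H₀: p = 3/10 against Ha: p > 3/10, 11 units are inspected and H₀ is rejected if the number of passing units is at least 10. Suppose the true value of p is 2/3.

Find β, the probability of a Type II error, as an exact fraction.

β = P(fail to reject H₀ | Ha true) = P(S ≤ 9 | p = 2/3), S ~ Binomial(11, 2/3).
Summing C(11,j)·(2/3)^j·(1/3)^{11-j} for j = 0..9 gives 163835/177147.

163835/177147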